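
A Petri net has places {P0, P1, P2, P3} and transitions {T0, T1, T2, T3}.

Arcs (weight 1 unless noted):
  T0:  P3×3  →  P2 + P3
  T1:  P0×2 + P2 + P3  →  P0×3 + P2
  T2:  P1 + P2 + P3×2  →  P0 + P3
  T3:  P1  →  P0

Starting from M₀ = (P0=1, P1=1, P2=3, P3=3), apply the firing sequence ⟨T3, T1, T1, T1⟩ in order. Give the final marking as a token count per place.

step 1: fire T3:  (P0=1, P1=1, P2=3, P3=3) → (P0=2, P1=0, P2=3, P3=3)
step 2: fire T1:  (P0=2, P1=0, P2=3, P3=3) → (P0=3, P1=0, P2=3, P3=2)
step 3: fire T1:  (P0=3, P1=0, P2=3, P3=2) → (P0=4, P1=0, P2=3, P3=1)
step 4: fire T1:  (P0=4, P1=0, P2=3, P3=1) → (P0=5, P1=0, P2=3, P3=0)

(P0=5, P1=0, P2=3, P3=0)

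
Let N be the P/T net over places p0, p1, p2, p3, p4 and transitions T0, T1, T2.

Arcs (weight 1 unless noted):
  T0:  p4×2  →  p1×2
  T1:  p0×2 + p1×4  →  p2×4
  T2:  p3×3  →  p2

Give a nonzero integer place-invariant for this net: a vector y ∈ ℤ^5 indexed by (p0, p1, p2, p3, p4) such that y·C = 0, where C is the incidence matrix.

Incidence matrix C (rows=places, cols=transitions):
       T0   T1   T2
   p0   0   -2    0
   p1   2   -4    0
   p2   0    4    1
   p3   0    0   -3
   p4  -2    0    0

Candidate y = [6, 0, 3, 1, 0]; check y·C column-wise:
  col T0: 6·0 + 0·2 + 3·0 + 1·0 + 0·-2 = 0
  col T1: 6·-2 + 0·-4 + 3·4 + 1·0 = 0
  col T2: 6·0 + 3·1 + 1·-3 = 0

y = (p0:6, p1:0, p2:3, p3:1, p4:0)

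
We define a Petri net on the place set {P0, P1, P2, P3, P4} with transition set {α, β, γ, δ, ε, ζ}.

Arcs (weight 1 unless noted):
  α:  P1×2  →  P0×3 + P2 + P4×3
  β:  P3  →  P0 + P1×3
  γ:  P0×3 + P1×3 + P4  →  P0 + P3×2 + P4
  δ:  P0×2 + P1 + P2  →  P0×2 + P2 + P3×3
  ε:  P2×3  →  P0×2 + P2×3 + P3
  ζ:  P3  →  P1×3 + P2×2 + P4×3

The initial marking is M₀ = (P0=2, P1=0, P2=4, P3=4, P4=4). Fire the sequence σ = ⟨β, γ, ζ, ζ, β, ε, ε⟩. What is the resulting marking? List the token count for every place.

step 1: fire β:  (P0=2, P1=0, P2=4, P3=4, P4=4) → (P0=3, P1=3, P2=4, P3=3, P4=4)
step 2: fire γ:  (P0=3, P1=3, P2=4, P3=3, P4=4) → (P0=1, P1=0, P2=4, P3=5, P4=4)
step 3: fire ζ:  (P0=1, P1=0, P2=4, P3=5, P4=4) → (P0=1, P1=3, P2=6, P3=4, P4=7)
step 4: fire ζ:  (P0=1, P1=3, P2=6, P3=4, P4=7) → (P0=1, P1=6, P2=8, P3=3, P4=10)
step 5: fire β:  (P0=1, P1=6, P2=8, P3=3, P4=10) → (P0=2, P1=9, P2=8, P3=2, P4=10)
step 6: fire ε:  (P0=2, P1=9, P2=8, P3=2, P4=10) → (P0=4, P1=9, P2=8, P3=3, P4=10)
step 7: fire ε:  (P0=4, P1=9, P2=8, P3=3, P4=10) → (P0=6, P1=9, P2=8, P3=4, P4=10)

(P0=6, P1=9, P2=8, P3=4, P4=10)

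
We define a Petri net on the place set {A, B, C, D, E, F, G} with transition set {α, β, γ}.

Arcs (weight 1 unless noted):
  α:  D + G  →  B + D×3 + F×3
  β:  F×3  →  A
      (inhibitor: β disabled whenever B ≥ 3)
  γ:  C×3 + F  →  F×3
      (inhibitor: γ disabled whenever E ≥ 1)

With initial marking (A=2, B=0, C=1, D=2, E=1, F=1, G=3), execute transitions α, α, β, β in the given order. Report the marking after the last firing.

(A=4, B=2, C=1, D=6, E=1, F=1, G=1)

step 1: fire α:  (A=2, B=0, C=1, D=2, E=1, F=1, G=3) → (A=2, B=1, C=1, D=4, E=1, F=4, G=2)
step 2: fire α:  (A=2, B=1, C=1, D=4, E=1, F=4, G=2) → (A=2, B=2, C=1, D=6, E=1, F=7, G=1)
step 3: fire β:  (A=2, B=2, C=1, D=6, E=1, F=7, G=1) → (A=3, B=2, C=1, D=6, E=1, F=4, G=1)
step 4: fire β:  (A=3, B=2, C=1, D=6, E=1, F=4, G=1) → (A=4, B=2, C=1, D=6, E=1, F=1, G=1)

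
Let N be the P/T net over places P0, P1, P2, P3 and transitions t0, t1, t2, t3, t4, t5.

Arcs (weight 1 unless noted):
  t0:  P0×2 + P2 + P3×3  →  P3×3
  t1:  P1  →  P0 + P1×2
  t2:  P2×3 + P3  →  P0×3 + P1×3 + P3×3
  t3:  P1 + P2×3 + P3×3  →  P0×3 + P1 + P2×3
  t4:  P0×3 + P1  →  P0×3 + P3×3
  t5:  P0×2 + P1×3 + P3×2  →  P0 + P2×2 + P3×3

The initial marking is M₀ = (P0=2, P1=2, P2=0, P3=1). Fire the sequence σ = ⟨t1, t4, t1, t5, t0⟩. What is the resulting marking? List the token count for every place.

step 1: fire t1:  (P0=2, P1=2, P2=0, P3=1) → (P0=3, P1=3, P2=0, P3=1)
step 2: fire t4:  (P0=3, P1=3, P2=0, P3=1) → (P0=3, P1=2, P2=0, P3=4)
step 3: fire t1:  (P0=3, P1=2, P2=0, P3=4) → (P0=4, P1=3, P2=0, P3=4)
step 4: fire t5:  (P0=4, P1=3, P2=0, P3=4) → (P0=3, P1=0, P2=2, P3=5)
step 5: fire t0:  (P0=3, P1=0, P2=2, P3=5) → (P0=1, P1=0, P2=1, P3=5)

(P0=1, P1=0, P2=1, P3=5)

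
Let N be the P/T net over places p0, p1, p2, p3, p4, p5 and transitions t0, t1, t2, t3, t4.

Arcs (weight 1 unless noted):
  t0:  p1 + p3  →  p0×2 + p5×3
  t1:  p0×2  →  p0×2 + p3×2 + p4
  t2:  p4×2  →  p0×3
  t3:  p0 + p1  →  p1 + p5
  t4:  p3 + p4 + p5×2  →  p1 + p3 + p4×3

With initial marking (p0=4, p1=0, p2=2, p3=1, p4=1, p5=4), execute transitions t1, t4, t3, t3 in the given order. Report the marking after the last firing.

(p0=2, p1=1, p2=2, p3=3, p4=4, p5=4)

step 1: fire t1:  (p0=4, p1=0, p2=2, p3=1, p4=1, p5=4) → (p0=4, p1=0, p2=2, p3=3, p4=2, p5=4)
step 2: fire t4:  (p0=4, p1=0, p2=2, p3=3, p4=2, p5=4) → (p0=4, p1=1, p2=2, p3=3, p4=4, p5=2)
step 3: fire t3:  (p0=4, p1=1, p2=2, p3=3, p4=4, p5=2) → (p0=3, p1=1, p2=2, p3=3, p4=4, p5=3)
step 4: fire t3:  (p0=3, p1=1, p2=2, p3=3, p4=4, p5=3) → (p0=2, p1=1, p2=2, p3=3, p4=4, p5=4)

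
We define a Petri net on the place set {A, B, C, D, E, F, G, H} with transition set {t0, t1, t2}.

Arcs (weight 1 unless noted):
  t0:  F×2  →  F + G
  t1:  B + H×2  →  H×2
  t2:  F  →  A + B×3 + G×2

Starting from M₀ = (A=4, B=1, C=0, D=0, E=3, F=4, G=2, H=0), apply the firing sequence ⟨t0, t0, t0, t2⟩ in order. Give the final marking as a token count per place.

(A=5, B=4, C=0, D=0, E=3, F=0, G=7, H=0)

step 1: fire t0:  (A=4, B=1, C=0, D=0, E=3, F=4, G=2, H=0) → (A=4, B=1, C=0, D=0, E=3, F=3, G=3, H=0)
step 2: fire t0:  (A=4, B=1, C=0, D=0, E=3, F=3, G=3, H=0) → (A=4, B=1, C=0, D=0, E=3, F=2, G=4, H=0)
step 3: fire t0:  (A=4, B=1, C=0, D=0, E=3, F=2, G=4, H=0) → (A=4, B=1, C=0, D=0, E=3, F=1, G=5, H=0)
step 4: fire t2:  (A=4, B=1, C=0, D=0, E=3, F=1, G=5, H=0) → (A=5, B=4, C=0, D=0, E=3, F=0, G=7, H=0)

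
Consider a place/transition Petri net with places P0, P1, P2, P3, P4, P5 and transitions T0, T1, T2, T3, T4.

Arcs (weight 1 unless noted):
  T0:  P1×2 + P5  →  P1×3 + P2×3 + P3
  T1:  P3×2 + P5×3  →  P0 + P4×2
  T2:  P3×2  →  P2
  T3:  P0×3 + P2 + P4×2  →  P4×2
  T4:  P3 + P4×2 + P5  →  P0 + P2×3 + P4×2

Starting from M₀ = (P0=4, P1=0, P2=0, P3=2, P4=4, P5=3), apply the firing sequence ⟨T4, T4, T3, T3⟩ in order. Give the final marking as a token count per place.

(P0=0, P1=0, P2=4, P3=0, P4=4, P5=1)

step 1: fire T4:  (P0=4, P1=0, P2=0, P3=2, P4=4, P5=3) → (P0=5, P1=0, P2=3, P3=1, P4=4, P5=2)
step 2: fire T4:  (P0=5, P1=0, P2=3, P3=1, P4=4, P5=2) → (P0=6, P1=0, P2=6, P3=0, P4=4, P5=1)
step 3: fire T3:  (P0=6, P1=0, P2=6, P3=0, P4=4, P5=1) → (P0=3, P1=0, P2=5, P3=0, P4=4, P5=1)
step 4: fire T3:  (P0=3, P1=0, P2=5, P3=0, P4=4, P5=1) → (P0=0, P1=0, P2=4, P3=0, P4=4, P5=1)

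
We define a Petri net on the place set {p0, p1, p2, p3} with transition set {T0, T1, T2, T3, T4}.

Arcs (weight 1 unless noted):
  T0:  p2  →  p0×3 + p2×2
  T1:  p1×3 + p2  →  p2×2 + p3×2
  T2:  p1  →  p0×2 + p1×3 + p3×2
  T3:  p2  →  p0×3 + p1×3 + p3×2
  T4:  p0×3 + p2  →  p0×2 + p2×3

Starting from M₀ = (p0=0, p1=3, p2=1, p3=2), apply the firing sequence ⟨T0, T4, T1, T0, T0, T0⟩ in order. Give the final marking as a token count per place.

step 1: fire T0:  (p0=0, p1=3, p2=1, p3=2) → (p0=3, p1=3, p2=2, p3=2)
step 2: fire T4:  (p0=3, p1=3, p2=2, p3=2) → (p0=2, p1=3, p2=4, p3=2)
step 3: fire T1:  (p0=2, p1=3, p2=4, p3=2) → (p0=2, p1=0, p2=5, p3=4)
step 4: fire T0:  (p0=2, p1=0, p2=5, p3=4) → (p0=5, p1=0, p2=6, p3=4)
step 5: fire T0:  (p0=5, p1=0, p2=6, p3=4) → (p0=8, p1=0, p2=7, p3=4)
step 6: fire T0:  (p0=8, p1=0, p2=7, p3=4) → (p0=11, p1=0, p2=8, p3=4)

(p0=11, p1=0, p2=8, p3=4)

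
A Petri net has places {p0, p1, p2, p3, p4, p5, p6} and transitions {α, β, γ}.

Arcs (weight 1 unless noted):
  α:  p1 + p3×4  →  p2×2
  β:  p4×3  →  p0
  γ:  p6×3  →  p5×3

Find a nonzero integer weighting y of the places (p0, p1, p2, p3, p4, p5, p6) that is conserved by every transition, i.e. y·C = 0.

y = (p0:0, p1:2, p2:1, p3:0, p4:0, p5:0, p6:0)

Incidence matrix C (rows=places, cols=transitions):
        α    β    γ
   p0   0    1    0
   p1  -1    0    0
   p2   2    0    0
   p3  -4    0    0
   p4   0   -3    0
   p5   0    0    3
   p6   0    0   -3

Candidate y = [0, 2, 1, 0, 0, 0, 0]; check y·C column-wise:
  col α: 2·-1 + 1·2 + 0·-4 = 0
  col β: 0·1 + 2·0 + 1·0 + 0·-3 = 0
  col γ: 2·0 + 1·0 + 0·3 + 0·-3 = 0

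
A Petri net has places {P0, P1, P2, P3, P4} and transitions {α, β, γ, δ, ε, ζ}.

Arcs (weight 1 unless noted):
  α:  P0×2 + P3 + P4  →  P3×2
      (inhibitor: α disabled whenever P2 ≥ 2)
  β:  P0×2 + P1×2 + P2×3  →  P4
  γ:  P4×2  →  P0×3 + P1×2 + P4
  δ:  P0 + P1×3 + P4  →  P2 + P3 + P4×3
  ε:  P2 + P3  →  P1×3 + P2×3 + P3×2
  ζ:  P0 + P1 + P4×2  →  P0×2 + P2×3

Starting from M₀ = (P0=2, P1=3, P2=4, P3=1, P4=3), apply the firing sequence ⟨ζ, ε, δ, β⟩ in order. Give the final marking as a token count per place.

(P0=0, P1=0, P2=7, P3=3, P4=4)

step 1: fire ζ:  (P0=2, P1=3, P2=4, P3=1, P4=3) → (P0=3, P1=2, P2=7, P3=1, P4=1)
step 2: fire ε:  (P0=3, P1=2, P2=7, P3=1, P4=1) → (P0=3, P1=5, P2=9, P3=2, P4=1)
step 3: fire δ:  (P0=3, P1=5, P2=9, P3=2, P4=1) → (P0=2, P1=2, P2=10, P3=3, P4=3)
step 4: fire β:  (P0=2, P1=2, P2=10, P3=3, P4=3) → (P0=0, P1=0, P2=7, P3=3, P4=4)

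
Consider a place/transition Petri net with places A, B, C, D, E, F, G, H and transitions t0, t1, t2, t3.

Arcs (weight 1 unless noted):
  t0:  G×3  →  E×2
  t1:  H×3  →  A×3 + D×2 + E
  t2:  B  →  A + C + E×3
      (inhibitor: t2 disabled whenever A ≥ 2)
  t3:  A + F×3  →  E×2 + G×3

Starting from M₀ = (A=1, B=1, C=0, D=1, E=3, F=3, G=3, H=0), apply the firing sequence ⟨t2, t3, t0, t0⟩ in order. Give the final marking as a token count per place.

(A=1, B=0, C=1, D=1, E=12, F=0, G=0, H=0)

step 1: fire t2:  (A=1, B=1, C=0, D=1, E=3, F=3, G=3, H=0) → (A=2, B=0, C=1, D=1, E=6, F=3, G=3, H=0)
step 2: fire t3:  (A=2, B=0, C=1, D=1, E=6, F=3, G=3, H=0) → (A=1, B=0, C=1, D=1, E=8, F=0, G=6, H=0)
step 3: fire t0:  (A=1, B=0, C=1, D=1, E=8, F=0, G=6, H=0) → (A=1, B=0, C=1, D=1, E=10, F=0, G=3, H=0)
step 4: fire t0:  (A=1, B=0, C=1, D=1, E=10, F=0, G=3, H=0) → (A=1, B=0, C=1, D=1, E=12, F=0, G=0, H=0)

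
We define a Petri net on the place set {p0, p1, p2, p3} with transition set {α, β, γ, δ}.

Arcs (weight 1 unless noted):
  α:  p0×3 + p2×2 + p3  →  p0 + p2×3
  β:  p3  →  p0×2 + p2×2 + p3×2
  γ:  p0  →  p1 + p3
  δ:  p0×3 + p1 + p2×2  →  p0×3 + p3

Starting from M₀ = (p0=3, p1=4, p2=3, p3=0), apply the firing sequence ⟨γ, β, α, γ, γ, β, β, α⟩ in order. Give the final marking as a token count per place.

step 1: fire γ:  (p0=3, p1=4, p2=3, p3=0) → (p0=2, p1=5, p2=3, p3=1)
step 2: fire β:  (p0=2, p1=5, p2=3, p3=1) → (p0=4, p1=5, p2=5, p3=2)
step 3: fire α:  (p0=4, p1=5, p2=5, p3=2) → (p0=2, p1=5, p2=6, p3=1)
step 4: fire γ:  (p0=2, p1=5, p2=6, p3=1) → (p0=1, p1=6, p2=6, p3=2)
step 5: fire γ:  (p0=1, p1=6, p2=6, p3=2) → (p0=0, p1=7, p2=6, p3=3)
step 6: fire β:  (p0=0, p1=7, p2=6, p3=3) → (p0=2, p1=7, p2=8, p3=4)
step 7: fire β:  (p0=2, p1=7, p2=8, p3=4) → (p0=4, p1=7, p2=10, p3=5)
step 8: fire α:  (p0=4, p1=7, p2=10, p3=5) → (p0=2, p1=7, p2=11, p3=4)

(p0=2, p1=7, p2=11, p3=4)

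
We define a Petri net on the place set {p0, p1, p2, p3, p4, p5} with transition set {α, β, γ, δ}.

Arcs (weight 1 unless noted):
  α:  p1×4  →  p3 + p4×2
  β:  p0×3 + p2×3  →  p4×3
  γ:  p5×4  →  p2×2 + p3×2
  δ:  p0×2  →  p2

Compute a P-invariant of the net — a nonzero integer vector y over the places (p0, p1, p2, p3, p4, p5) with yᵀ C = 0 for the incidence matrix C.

y = (p0:1, p1:1, p2:2, p3:-2, p4:3, p5:0)

Incidence matrix C (rows=places, cols=transitions):
        α    β    γ    δ
   p0   0   -3    0   -2
   p1  -4    0    0    0
   p2   0   -3    2    1
   p3   1    0    2    0
   p4   2    3    0    0
   p5   0    0   -4    0

Candidate y = [1, 1, 2, -2, 3, 0]; check y·C column-wise:
  col α: 1·0 + 1·-4 + 2·0 + -2·1 + 3·2 = 0
  col β: 1·-3 + 1·0 + 2·-3 + -2·0 + 3·3 = 0
  col γ: 1·0 + 1·0 + 2·2 + -2·2 + 3·0 + 0·-4 = 0
  col δ: 1·-2 + 1·0 + 2·1 + -2·0 + 3·0 = 0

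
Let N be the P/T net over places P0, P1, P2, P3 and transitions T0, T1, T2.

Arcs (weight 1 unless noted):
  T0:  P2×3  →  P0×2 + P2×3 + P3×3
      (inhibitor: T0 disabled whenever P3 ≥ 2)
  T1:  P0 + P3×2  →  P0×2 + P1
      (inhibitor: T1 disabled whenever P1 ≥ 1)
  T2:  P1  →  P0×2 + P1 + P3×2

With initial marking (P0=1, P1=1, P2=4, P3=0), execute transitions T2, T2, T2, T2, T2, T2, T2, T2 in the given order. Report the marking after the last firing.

step 1: fire T2:  (P0=1, P1=1, P2=4, P3=0) → (P0=3, P1=1, P2=4, P3=2)
step 2: fire T2:  (P0=3, P1=1, P2=4, P3=2) → (P0=5, P1=1, P2=4, P3=4)
step 3: fire T2:  (P0=5, P1=1, P2=4, P3=4) → (P0=7, P1=1, P2=4, P3=6)
step 4: fire T2:  (P0=7, P1=1, P2=4, P3=6) → (P0=9, P1=1, P2=4, P3=8)
step 5: fire T2:  (P0=9, P1=1, P2=4, P3=8) → (P0=11, P1=1, P2=4, P3=10)
step 6: fire T2:  (P0=11, P1=1, P2=4, P3=10) → (P0=13, P1=1, P2=4, P3=12)
step 7: fire T2:  (P0=13, P1=1, P2=4, P3=12) → (P0=15, P1=1, P2=4, P3=14)
step 8: fire T2:  (P0=15, P1=1, P2=4, P3=14) → (P0=17, P1=1, P2=4, P3=16)

(P0=17, P1=1, P2=4, P3=16)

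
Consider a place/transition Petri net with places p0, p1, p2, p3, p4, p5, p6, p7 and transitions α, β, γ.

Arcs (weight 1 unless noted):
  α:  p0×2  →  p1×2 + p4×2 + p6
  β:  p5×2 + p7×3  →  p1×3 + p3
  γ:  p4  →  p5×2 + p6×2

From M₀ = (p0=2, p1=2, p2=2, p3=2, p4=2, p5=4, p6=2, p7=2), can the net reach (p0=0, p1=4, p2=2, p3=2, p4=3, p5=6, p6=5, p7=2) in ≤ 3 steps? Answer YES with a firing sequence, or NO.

step 1: fire α:  (p0=2, p1=2, p2=2, p3=2, p4=2, p5=4, p6=2, p7=2) → (p0=0, p1=4, p2=2, p3=2, p4=4, p5=4, p6=3, p7=2)
step 2: fire γ:  (p0=0, p1=4, p2=2, p3=2, p4=4, p5=4, p6=3, p7=2) → (p0=0, p1=4, p2=2, p3=2, p4=3, p5=6, p6=5, p7=2)

YES — reachable via ⟨α, γ⟩ (2 firings)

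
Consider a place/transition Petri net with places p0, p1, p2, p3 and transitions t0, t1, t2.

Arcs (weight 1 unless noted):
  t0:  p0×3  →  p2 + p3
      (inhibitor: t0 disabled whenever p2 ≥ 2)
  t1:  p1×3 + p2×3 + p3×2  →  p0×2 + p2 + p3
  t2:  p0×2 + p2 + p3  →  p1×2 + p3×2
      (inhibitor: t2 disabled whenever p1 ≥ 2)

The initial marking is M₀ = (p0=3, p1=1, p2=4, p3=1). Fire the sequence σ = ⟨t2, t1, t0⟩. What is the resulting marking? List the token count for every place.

(p0=0, p1=0, p2=2, p3=2)

step 1: fire t2:  (p0=3, p1=1, p2=4, p3=1) → (p0=1, p1=3, p2=3, p3=2)
step 2: fire t1:  (p0=1, p1=3, p2=3, p3=2) → (p0=3, p1=0, p2=1, p3=1)
step 3: fire t0:  (p0=3, p1=0, p2=1, p3=1) → (p0=0, p1=0, p2=2, p3=2)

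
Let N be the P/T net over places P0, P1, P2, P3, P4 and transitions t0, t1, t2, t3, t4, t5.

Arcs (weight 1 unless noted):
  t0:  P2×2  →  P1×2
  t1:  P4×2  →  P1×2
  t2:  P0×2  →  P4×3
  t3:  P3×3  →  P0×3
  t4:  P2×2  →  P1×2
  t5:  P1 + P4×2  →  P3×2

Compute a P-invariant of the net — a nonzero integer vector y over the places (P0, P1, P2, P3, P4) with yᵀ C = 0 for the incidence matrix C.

Incidence matrix C (rows=places, cols=transitions):
       t0   t1   t2   t3   t4   t5
   P0   0    0   -2    3    0    0
   P1   2    2    0    0    2   -1
   P2  -2    0    0    0   -2    0
   P3   0    0    0   -3    0    2
   P4   0   -2    3    0    0   -2

Candidate y = [3, 2, 2, 3, 2]; check y·C column-wise:
  col t0: 3·0 + 2·2 + 2·-2 + 3·0 + 2·0 = 0
  col t1: 3·0 + 2·2 + 2·0 + 3·0 + 2·-2 = 0
  col t2: 3·-2 + 2·0 + 2·0 + 3·0 + 2·3 = 0
  col t3: 3·3 + 2·0 + 2·0 + 3·-3 + 2·0 = 0
  col t4: 3·0 + 2·2 + 2·-2 + 3·0 + 2·0 = 0
  col t5: 3·0 + 2·-1 + 2·0 + 3·2 + 2·-2 = 0

y = (P0:3, P1:2, P2:2, P3:3, P4:2)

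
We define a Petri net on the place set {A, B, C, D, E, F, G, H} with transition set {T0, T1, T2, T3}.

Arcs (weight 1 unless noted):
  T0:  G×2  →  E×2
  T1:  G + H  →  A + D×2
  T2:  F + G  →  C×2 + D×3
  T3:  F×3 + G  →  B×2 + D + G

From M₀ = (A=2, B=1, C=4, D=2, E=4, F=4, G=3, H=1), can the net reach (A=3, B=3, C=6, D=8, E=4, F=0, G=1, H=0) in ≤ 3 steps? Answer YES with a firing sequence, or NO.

YES — reachable via ⟨T1, T2, T3⟩ (3 firings)

step 1: fire T1:  (A=2, B=1, C=4, D=2, E=4, F=4, G=3, H=1) → (A=3, B=1, C=4, D=4, E=4, F=4, G=2, H=0)
step 2: fire T2:  (A=3, B=1, C=4, D=4, E=4, F=4, G=2, H=0) → (A=3, B=1, C=6, D=7, E=4, F=3, G=1, H=0)
step 3: fire T3:  (A=3, B=1, C=6, D=7, E=4, F=3, G=1, H=0) → (A=3, B=3, C=6, D=8, E=4, F=0, G=1, H=0)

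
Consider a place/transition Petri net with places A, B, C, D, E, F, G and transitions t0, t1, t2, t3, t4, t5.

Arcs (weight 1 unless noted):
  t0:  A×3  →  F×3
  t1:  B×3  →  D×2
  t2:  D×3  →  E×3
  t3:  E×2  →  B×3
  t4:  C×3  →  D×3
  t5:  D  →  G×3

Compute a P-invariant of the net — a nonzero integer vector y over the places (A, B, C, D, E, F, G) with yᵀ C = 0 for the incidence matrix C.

Incidence matrix C (rows=places, cols=transitions):
       t0   t1   t2   t3   t4   t5
    A  -3    0    0    0    0    0
    B   0   -3    0    3    0    0
    C   0    0    0    0   -3    0
    D   0    2   -3    0    3   -1
    E   0    0    3   -2    0    0
    F   3    0    0    0    0    0
    G   0    0    0    0    0    3

Candidate y = [1, 0, 0, 0, 0, 1, 0]; check y·C column-wise:
  col t0: 1·-3 + 1·3 = 0
  col t1: 1·0 + 0·-3 + 0·2 + 1·0 = 0
  col t2: 1·0 + 0·-3 + 0·3 + 1·0 = 0
  col t3: 1·0 + 0·3 + 0·-2 + 1·0 = 0
  col t4: 1·0 + 0·-3 + 0·3 + 1·0 = 0
  col t5: 1·0 + 0·-1 + 1·0 + 0·3 = 0

y = (A:1, B:0, C:0, D:0, E:0, F:1, G:0)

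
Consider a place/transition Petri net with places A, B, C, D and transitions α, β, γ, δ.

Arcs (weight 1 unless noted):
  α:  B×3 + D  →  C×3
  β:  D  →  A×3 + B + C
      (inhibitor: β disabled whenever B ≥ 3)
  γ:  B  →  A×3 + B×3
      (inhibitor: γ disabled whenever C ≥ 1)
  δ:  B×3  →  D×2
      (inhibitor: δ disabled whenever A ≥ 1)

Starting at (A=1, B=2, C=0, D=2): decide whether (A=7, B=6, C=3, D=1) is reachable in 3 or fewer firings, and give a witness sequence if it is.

NO — not reachable within 3 firings

depth 0: 1 marking
depth 1: 3 markings reached so far
depth 2: 6 markings reached so far
depth 3: 9 markings reached so far
target is not among the 9 markings reachable within 3 steps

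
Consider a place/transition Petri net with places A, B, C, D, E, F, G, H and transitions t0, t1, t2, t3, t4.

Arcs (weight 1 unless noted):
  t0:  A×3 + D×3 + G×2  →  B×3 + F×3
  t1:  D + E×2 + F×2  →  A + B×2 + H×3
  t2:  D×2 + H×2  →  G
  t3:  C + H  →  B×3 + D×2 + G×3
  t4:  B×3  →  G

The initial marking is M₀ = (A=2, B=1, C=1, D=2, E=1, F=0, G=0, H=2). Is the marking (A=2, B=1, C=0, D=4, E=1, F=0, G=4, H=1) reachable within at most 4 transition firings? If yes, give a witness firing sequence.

step 1: fire t3:  (A=2, B=1, C=1, D=2, E=1, F=0, G=0, H=2) → (A=2, B=4, C=0, D=4, E=1, F=0, G=3, H=1)
step 2: fire t4:  (A=2, B=4, C=0, D=4, E=1, F=0, G=3, H=1) → (A=2, B=1, C=0, D=4, E=1, F=0, G=4, H=1)

YES — reachable via ⟨t3, t4⟩ (2 firings)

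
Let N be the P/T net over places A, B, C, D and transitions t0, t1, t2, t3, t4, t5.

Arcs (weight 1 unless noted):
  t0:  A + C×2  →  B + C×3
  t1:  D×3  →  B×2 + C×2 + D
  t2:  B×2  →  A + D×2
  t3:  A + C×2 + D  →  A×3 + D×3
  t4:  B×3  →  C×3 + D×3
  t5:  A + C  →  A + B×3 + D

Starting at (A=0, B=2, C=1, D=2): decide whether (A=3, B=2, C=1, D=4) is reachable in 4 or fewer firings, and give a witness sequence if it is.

YES — reachable via ⟨t2, t1, t3⟩ (3 firings)

step 1: fire t2:  (A=0, B=2, C=1, D=2) → (A=1, B=0, C=1, D=4)
step 2: fire t1:  (A=1, B=0, C=1, D=4) → (A=1, B=2, C=3, D=2)
step 3: fire t3:  (A=1, B=2, C=3, D=2) → (A=3, B=2, C=1, D=4)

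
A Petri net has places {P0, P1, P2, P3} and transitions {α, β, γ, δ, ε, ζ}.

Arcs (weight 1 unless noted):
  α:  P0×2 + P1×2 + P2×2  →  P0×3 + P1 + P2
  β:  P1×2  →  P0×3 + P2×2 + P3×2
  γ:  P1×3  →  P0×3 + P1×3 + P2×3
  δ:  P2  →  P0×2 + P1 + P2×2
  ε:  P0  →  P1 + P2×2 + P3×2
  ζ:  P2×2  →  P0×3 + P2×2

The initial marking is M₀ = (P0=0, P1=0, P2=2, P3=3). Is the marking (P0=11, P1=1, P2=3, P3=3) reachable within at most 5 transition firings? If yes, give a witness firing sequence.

step 1: fire δ:  (P0=0, P1=0, P2=2, P3=3) → (P0=2, P1=1, P2=3, P3=3)
step 2: fire ζ:  (P0=2, P1=1, P2=3, P3=3) → (P0=5, P1=1, P2=3, P3=3)
step 3: fire ζ:  (P0=5, P1=1, P2=3, P3=3) → (P0=8, P1=1, P2=3, P3=3)
step 4: fire ζ:  (P0=8, P1=1, P2=3, P3=3) → (P0=11, P1=1, P2=3, P3=3)

YES — reachable via ⟨δ, ζ, ζ, ζ⟩ (4 firings)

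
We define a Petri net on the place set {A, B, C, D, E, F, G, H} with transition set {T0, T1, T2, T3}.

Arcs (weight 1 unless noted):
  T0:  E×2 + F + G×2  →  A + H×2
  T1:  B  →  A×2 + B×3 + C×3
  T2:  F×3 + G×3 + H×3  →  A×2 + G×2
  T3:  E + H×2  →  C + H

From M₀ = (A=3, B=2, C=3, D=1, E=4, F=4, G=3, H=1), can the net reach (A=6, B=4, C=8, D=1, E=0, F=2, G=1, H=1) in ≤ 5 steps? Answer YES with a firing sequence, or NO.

depth 0: 1 marking
depth 1: 3 markings reached so far
depth 2: 6 markings reached so far
depth 3: 10 markings reached so far
depth 4: 14 markings reached so far
depth 5: 18 markings reached so far
target is not among the 18 markings reachable within 5 steps

NO — not reachable within 5 firings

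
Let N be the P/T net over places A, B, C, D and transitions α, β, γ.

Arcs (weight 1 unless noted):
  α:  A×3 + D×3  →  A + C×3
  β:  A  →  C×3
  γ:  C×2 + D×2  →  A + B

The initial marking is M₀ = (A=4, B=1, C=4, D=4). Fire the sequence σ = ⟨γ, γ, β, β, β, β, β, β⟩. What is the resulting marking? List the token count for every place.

(A=0, B=3, C=18, D=0)

step 1: fire γ:  (A=4, B=1, C=4, D=4) → (A=5, B=2, C=2, D=2)
step 2: fire γ:  (A=5, B=2, C=2, D=2) → (A=6, B=3, C=0, D=0)
step 3: fire β:  (A=6, B=3, C=0, D=0) → (A=5, B=3, C=3, D=0)
step 4: fire β:  (A=5, B=3, C=3, D=0) → (A=4, B=3, C=6, D=0)
step 5: fire β:  (A=4, B=3, C=6, D=0) → (A=3, B=3, C=9, D=0)
step 6: fire β:  (A=3, B=3, C=9, D=0) → (A=2, B=3, C=12, D=0)
step 7: fire β:  (A=2, B=3, C=12, D=0) → (A=1, B=3, C=15, D=0)
step 8: fire β:  (A=1, B=3, C=15, D=0) → (A=0, B=3, C=18, D=0)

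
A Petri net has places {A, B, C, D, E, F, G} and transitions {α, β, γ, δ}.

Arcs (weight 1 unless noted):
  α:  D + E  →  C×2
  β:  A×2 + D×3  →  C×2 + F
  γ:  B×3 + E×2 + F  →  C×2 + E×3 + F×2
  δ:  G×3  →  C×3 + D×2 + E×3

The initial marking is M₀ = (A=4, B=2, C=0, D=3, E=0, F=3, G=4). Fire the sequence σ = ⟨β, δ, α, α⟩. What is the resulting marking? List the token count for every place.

step 1: fire β:  (A=4, B=2, C=0, D=3, E=0, F=3, G=4) → (A=2, B=2, C=2, D=0, E=0, F=4, G=4)
step 2: fire δ:  (A=2, B=2, C=2, D=0, E=0, F=4, G=4) → (A=2, B=2, C=5, D=2, E=3, F=4, G=1)
step 3: fire α:  (A=2, B=2, C=5, D=2, E=3, F=4, G=1) → (A=2, B=2, C=7, D=1, E=2, F=4, G=1)
step 4: fire α:  (A=2, B=2, C=7, D=1, E=2, F=4, G=1) → (A=2, B=2, C=9, D=0, E=1, F=4, G=1)

(A=2, B=2, C=9, D=0, E=1, F=4, G=1)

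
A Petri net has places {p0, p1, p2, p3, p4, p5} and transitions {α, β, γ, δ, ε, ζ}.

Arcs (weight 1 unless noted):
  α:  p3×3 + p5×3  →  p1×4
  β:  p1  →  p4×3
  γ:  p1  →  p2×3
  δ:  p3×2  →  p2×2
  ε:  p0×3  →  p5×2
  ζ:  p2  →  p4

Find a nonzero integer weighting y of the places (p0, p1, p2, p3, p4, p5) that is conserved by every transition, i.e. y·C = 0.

y = (p0:2, p1:3, p2:1, p3:1, p4:1, p5:3)

Incidence matrix C (rows=places, cols=transitions):
        α    β    γ    δ    ε    ζ
   p0   0    0    0    0   -3    0
   p1   4   -1   -1    0    0    0
   p2   0    0    3    2    0   -1
   p3  -3    0    0   -2    0    0
   p4   0    3    0    0    0    1
   p5  -3    0    0    0    2    0

Candidate y = [2, 3, 1, 1, 1, 3]; check y·C column-wise:
  col α: 2·0 + 3·4 + 1·0 + 1·-3 + 1·0 + 3·-3 = 0
  col β: 2·0 + 3·-1 + 1·0 + 1·0 + 1·3 + 3·0 = 0
  col γ: 2·0 + 3·-1 + 1·3 + 1·0 + 1·0 + 3·0 = 0
  col δ: 2·0 + 3·0 + 1·2 + 1·-2 + 1·0 + 3·0 = 0
  col ε: 2·-3 + 3·0 + 1·0 + 1·0 + 1·0 + 3·2 = 0
  col ζ: 2·0 + 3·0 + 1·-1 + 1·0 + 1·1 + 3·0 = 0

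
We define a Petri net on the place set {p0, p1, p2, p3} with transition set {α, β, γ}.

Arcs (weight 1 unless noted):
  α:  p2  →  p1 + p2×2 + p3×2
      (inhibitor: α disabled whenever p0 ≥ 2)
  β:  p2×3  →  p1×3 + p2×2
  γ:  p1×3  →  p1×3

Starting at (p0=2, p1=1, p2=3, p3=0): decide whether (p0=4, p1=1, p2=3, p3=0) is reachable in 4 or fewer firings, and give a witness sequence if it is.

NO — not reachable within 4 firings

depth 0: 1 marking
depth 1: 2 markings reached so far
depth 2: 2 markings reached so far
(frontier empty at depth 2; search complete)
target is not among the 2 markings reachable within 4 steps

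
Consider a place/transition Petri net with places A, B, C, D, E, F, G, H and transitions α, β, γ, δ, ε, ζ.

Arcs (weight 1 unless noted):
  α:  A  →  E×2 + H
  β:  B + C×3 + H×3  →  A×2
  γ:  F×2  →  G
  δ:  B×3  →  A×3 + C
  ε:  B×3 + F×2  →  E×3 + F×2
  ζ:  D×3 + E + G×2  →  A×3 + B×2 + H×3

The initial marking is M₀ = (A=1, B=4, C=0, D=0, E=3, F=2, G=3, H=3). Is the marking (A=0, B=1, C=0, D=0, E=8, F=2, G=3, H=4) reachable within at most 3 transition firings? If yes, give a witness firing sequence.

YES — reachable via ⟨α, ε⟩ (2 firings)

step 1: fire α:  (A=1, B=4, C=0, D=0, E=3, F=2, G=3, H=3) → (A=0, B=4, C=0, D=0, E=5, F=2, G=3, H=4)
step 2: fire ε:  (A=0, B=4, C=0, D=0, E=5, F=2, G=3, H=4) → (A=0, B=1, C=0, D=0, E=8, F=2, G=3, H=4)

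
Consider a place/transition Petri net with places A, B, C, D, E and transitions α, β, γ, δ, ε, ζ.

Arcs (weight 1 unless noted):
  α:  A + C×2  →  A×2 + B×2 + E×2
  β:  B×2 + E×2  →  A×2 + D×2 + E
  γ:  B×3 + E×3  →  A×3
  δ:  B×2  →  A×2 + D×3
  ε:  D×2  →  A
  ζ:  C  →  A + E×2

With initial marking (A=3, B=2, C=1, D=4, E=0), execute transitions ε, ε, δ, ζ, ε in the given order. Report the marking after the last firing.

(A=9, B=0, C=0, D=1, E=2)

step 1: fire ε:  (A=3, B=2, C=1, D=4, E=0) → (A=4, B=2, C=1, D=2, E=0)
step 2: fire ε:  (A=4, B=2, C=1, D=2, E=0) → (A=5, B=2, C=1, D=0, E=0)
step 3: fire δ:  (A=5, B=2, C=1, D=0, E=0) → (A=7, B=0, C=1, D=3, E=0)
step 4: fire ζ:  (A=7, B=0, C=1, D=3, E=0) → (A=8, B=0, C=0, D=3, E=2)
step 5: fire ε:  (A=8, B=0, C=0, D=3, E=2) → (A=9, B=0, C=0, D=1, E=2)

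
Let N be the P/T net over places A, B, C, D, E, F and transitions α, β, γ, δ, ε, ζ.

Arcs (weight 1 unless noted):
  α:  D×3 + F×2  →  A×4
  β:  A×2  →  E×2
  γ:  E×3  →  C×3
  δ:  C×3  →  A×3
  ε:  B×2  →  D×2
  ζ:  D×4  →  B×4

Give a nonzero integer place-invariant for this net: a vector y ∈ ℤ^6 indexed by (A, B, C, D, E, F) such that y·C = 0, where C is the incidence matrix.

Incidence matrix C (rows=places, cols=transitions):
        α    β    γ    δ    ε    ζ
    A   4   -2    0    3    0    0
    B   0    0    0    0   -2    4
    C   0    0    3   -3    0    0
    D  -3    0    0    0    2   -4
    E   0    2   -3    0    0    0
    F  -2    0    0    0    0    0

Candidate y = [3, 4, 3, 4, 3, 0]; check y·C column-wise:
  col α: 3·4 + 4·0 + 3·0 + 4·-3 + 3·0 + 0·-2 = 0
  col β: 3·-2 + 4·0 + 3·0 + 4·0 + 3·2 = 0
  col γ: 3·0 + 4·0 + 3·3 + 4·0 + 3·-3 = 0
  col δ: 3·3 + 4·0 + 3·-3 + 4·0 + 3·0 = 0
  col ε: 3·0 + 4·-2 + 3·0 + 4·2 + 3·0 = 0
  col ζ: 3·0 + 4·4 + 3·0 + 4·-4 + 3·0 = 0

y = (A:3, B:4, C:3, D:4, E:3, F:0)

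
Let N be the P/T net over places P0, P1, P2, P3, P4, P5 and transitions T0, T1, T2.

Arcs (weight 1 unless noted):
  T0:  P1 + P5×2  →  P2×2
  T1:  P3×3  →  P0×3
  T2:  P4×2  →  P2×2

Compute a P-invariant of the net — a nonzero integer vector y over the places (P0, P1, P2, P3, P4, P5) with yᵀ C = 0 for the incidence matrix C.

Incidence matrix C (rows=places, cols=transitions):
       T0   T1   T2
   P0   0    3    0
   P1  -1    0    0
   P2   2    0    2
   P3   0   -3    0
   P4   0    0   -2
   P5  -2    0    0

Candidate y = [1, 0, 0, 1, 0, 0]; check y·C column-wise:
  col T0: 1·0 + 0·-1 + 0·2 + 1·0 + 0·-2 = 0
  col T1: 1·3 + 1·-3 = 0
  col T2: 1·0 + 0·2 + 1·0 + 0·-2 = 0

y = (P0:1, P1:0, P2:0, P3:1, P4:0, P5:0)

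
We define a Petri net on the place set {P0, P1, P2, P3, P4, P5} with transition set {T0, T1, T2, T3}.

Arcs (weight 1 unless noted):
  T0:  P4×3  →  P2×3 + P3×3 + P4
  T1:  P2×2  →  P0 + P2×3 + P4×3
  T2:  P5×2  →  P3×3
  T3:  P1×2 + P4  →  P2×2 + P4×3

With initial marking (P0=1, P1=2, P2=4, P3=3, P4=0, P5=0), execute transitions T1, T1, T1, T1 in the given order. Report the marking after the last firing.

step 1: fire T1:  (P0=1, P1=2, P2=4, P3=3, P4=0, P5=0) → (P0=2, P1=2, P2=5, P3=3, P4=3, P5=0)
step 2: fire T1:  (P0=2, P1=2, P2=5, P3=3, P4=3, P5=0) → (P0=3, P1=2, P2=6, P3=3, P4=6, P5=0)
step 3: fire T1:  (P0=3, P1=2, P2=6, P3=3, P4=6, P5=0) → (P0=4, P1=2, P2=7, P3=3, P4=9, P5=0)
step 4: fire T1:  (P0=4, P1=2, P2=7, P3=3, P4=9, P5=0) → (P0=5, P1=2, P2=8, P3=3, P4=12, P5=0)

(P0=5, P1=2, P2=8, P3=3, P4=12, P5=0)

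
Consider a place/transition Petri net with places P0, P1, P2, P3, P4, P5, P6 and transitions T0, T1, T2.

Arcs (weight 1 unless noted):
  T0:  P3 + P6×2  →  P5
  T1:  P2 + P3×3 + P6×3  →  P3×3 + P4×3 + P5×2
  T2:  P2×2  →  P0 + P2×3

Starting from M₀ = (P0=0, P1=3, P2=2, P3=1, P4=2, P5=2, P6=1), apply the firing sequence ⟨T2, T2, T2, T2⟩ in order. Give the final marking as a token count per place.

(P0=4, P1=3, P2=6, P3=1, P4=2, P5=2, P6=1)

step 1: fire T2:  (P0=0, P1=3, P2=2, P3=1, P4=2, P5=2, P6=1) → (P0=1, P1=3, P2=3, P3=1, P4=2, P5=2, P6=1)
step 2: fire T2:  (P0=1, P1=3, P2=3, P3=1, P4=2, P5=2, P6=1) → (P0=2, P1=3, P2=4, P3=1, P4=2, P5=2, P6=1)
step 3: fire T2:  (P0=2, P1=3, P2=4, P3=1, P4=2, P5=2, P6=1) → (P0=3, P1=3, P2=5, P3=1, P4=2, P5=2, P6=1)
step 4: fire T2:  (P0=3, P1=3, P2=5, P3=1, P4=2, P5=2, P6=1) → (P0=4, P1=3, P2=6, P3=1, P4=2, P5=2, P6=1)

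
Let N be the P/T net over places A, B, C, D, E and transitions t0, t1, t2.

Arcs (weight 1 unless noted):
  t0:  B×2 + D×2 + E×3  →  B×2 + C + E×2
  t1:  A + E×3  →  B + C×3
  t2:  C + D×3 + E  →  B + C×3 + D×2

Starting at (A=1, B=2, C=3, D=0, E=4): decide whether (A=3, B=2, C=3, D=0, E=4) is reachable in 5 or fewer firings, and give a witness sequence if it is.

NO — not reachable within 5 firings

depth 0: 1 marking
depth 1: 2 markings reached so far
depth 2: 2 markings reached so far
(frontier empty at depth 2; search complete)
target is not among the 2 markings reachable within 5 steps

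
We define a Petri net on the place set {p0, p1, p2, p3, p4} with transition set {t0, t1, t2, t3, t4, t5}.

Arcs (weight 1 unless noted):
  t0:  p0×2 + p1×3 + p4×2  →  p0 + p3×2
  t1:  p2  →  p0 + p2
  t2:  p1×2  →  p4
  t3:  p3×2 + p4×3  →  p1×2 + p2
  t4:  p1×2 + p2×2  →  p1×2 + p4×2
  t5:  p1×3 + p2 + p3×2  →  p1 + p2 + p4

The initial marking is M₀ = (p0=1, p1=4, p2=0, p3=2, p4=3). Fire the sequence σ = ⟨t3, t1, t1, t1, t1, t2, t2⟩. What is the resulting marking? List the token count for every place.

(p0=5, p1=2, p2=1, p3=0, p4=2)

step 1: fire t3:  (p0=1, p1=4, p2=0, p3=2, p4=3) → (p0=1, p1=6, p2=1, p3=0, p4=0)
step 2: fire t1:  (p0=1, p1=6, p2=1, p3=0, p4=0) → (p0=2, p1=6, p2=1, p3=0, p4=0)
step 3: fire t1:  (p0=2, p1=6, p2=1, p3=0, p4=0) → (p0=3, p1=6, p2=1, p3=0, p4=0)
step 4: fire t1:  (p0=3, p1=6, p2=1, p3=0, p4=0) → (p0=4, p1=6, p2=1, p3=0, p4=0)
step 5: fire t1:  (p0=4, p1=6, p2=1, p3=0, p4=0) → (p0=5, p1=6, p2=1, p3=0, p4=0)
step 6: fire t2:  (p0=5, p1=6, p2=1, p3=0, p4=0) → (p0=5, p1=4, p2=1, p3=0, p4=1)
step 7: fire t2:  (p0=5, p1=4, p2=1, p3=0, p4=1) → (p0=5, p1=2, p2=1, p3=0, p4=2)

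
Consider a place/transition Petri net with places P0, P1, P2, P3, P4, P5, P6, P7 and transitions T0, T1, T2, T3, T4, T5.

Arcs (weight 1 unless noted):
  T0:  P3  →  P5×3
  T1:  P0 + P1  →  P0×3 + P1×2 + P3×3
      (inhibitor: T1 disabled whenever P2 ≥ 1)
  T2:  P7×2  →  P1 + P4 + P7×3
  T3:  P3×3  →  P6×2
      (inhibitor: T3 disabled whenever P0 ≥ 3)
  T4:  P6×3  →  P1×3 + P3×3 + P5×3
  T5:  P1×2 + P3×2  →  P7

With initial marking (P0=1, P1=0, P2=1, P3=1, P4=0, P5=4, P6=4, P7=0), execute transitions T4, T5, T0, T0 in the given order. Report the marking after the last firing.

step 1: fire T4:  (P0=1, P1=0, P2=1, P3=1, P4=0, P5=4, P6=4, P7=0) → (P0=1, P1=3, P2=1, P3=4, P4=0, P5=7, P6=1, P7=0)
step 2: fire T5:  (P0=1, P1=3, P2=1, P3=4, P4=0, P5=7, P6=1, P7=0) → (P0=1, P1=1, P2=1, P3=2, P4=0, P5=7, P6=1, P7=1)
step 3: fire T0:  (P0=1, P1=1, P2=1, P3=2, P4=0, P5=7, P6=1, P7=1) → (P0=1, P1=1, P2=1, P3=1, P4=0, P5=10, P6=1, P7=1)
step 4: fire T0:  (P0=1, P1=1, P2=1, P3=1, P4=0, P5=10, P6=1, P7=1) → (P0=1, P1=1, P2=1, P3=0, P4=0, P5=13, P6=1, P7=1)

(P0=1, P1=1, P2=1, P3=0, P4=0, P5=13, P6=1, P7=1)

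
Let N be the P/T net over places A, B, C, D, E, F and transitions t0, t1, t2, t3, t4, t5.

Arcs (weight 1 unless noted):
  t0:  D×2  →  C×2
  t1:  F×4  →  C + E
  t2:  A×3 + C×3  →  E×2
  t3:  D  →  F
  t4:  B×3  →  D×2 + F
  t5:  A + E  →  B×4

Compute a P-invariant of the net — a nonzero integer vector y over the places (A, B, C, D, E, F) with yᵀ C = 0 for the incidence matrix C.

Incidence matrix C (rows=places, cols=transitions):
       t0   t1   t2   t3   t4   t5
    A   0    0   -3    0    0   -1
    B   0    0    0    0   -3    4
    C   2    1   -3    0    0    0
    D  -2    0    0   -1    2    0
    E   0    1    2    0    0   -1
    F   0   -4    0    1    1    0

Candidate y = [1, 1, 1, 1, 3, 1]; check y·C column-wise:
  col t0: 1·0 + 1·0 + 1·2 + 1·-2 + 3·0 + 1·0 = 0
  col t1: 1·0 + 1·0 + 1·1 + 1·0 + 3·1 + 1·-4 = 0
  col t2: 1·-3 + 1·0 + 1·-3 + 1·0 + 3·2 + 1·0 = 0
  col t3: 1·0 + 1·0 + 1·0 + 1·-1 + 3·0 + 1·1 = 0
  col t4: 1·0 + 1·-3 + 1·0 + 1·2 + 3·0 + 1·1 = 0
  col t5: 1·-1 + 1·4 + 1·0 + 1·0 + 3·-1 + 1·0 = 0

y = (A:1, B:1, C:1, D:1, E:3, F:1)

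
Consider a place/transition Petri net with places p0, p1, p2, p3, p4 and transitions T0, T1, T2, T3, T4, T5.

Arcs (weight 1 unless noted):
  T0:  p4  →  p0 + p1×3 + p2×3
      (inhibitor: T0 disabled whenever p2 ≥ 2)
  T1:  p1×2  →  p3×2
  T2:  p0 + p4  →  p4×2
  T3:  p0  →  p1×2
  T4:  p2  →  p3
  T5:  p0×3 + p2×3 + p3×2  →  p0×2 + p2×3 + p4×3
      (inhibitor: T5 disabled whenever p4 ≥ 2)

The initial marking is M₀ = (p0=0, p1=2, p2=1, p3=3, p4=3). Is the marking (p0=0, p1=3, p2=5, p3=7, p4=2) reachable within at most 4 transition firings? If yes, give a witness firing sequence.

depth 0: 1 marking
depth 1: 4 markings reached so far
depth 2: 9 markings reached so far
depth 3: 16 markings reached so far
depth 4: 25 markings reached so far
target is not among the 25 markings reachable within 4 steps

NO — not reachable within 4 firings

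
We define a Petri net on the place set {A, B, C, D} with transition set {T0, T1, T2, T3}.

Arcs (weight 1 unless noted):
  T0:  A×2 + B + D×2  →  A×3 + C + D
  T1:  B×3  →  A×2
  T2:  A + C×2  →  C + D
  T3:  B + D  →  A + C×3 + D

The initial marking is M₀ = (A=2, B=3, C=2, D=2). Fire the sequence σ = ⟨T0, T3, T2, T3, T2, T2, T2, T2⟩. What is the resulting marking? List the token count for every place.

(A=0, B=0, C=4, D=6)

step 1: fire T0:  (A=2, B=3, C=2, D=2) → (A=3, B=2, C=3, D=1)
step 2: fire T3:  (A=3, B=2, C=3, D=1) → (A=4, B=1, C=6, D=1)
step 3: fire T2:  (A=4, B=1, C=6, D=1) → (A=3, B=1, C=5, D=2)
step 4: fire T3:  (A=3, B=1, C=5, D=2) → (A=4, B=0, C=8, D=2)
step 5: fire T2:  (A=4, B=0, C=8, D=2) → (A=3, B=0, C=7, D=3)
step 6: fire T2:  (A=3, B=0, C=7, D=3) → (A=2, B=0, C=6, D=4)
step 7: fire T2:  (A=2, B=0, C=6, D=4) → (A=1, B=0, C=5, D=5)
step 8: fire T2:  (A=1, B=0, C=5, D=5) → (A=0, B=0, C=4, D=6)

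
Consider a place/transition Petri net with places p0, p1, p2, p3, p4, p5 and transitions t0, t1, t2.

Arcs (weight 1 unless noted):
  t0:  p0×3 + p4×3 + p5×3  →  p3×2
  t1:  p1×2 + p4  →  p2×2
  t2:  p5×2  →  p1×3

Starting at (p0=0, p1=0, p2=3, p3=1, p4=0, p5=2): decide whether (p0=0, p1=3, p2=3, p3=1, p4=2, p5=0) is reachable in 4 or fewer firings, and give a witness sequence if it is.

NO — not reachable within 4 firings

depth 0: 1 marking
depth 1: 2 markings reached so far
depth 2: 2 markings reached so far
(frontier empty at depth 2; search complete)
target is not among the 2 markings reachable within 4 steps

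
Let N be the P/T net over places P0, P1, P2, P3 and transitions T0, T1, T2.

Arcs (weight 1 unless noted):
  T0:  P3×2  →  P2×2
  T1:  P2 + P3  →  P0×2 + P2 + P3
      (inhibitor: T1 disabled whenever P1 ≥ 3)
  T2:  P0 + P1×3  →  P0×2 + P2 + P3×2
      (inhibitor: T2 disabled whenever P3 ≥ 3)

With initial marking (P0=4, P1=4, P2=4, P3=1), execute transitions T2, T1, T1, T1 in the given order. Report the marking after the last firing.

step 1: fire T2:  (P0=4, P1=4, P2=4, P3=1) → (P0=5, P1=1, P2=5, P3=3)
step 2: fire T1:  (P0=5, P1=1, P2=5, P3=3) → (P0=7, P1=1, P2=5, P3=3)
step 3: fire T1:  (P0=7, P1=1, P2=5, P3=3) → (P0=9, P1=1, P2=5, P3=3)
step 4: fire T1:  (P0=9, P1=1, P2=5, P3=3) → (P0=11, P1=1, P2=5, P3=3)

(P0=11, P1=1, P2=5, P3=3)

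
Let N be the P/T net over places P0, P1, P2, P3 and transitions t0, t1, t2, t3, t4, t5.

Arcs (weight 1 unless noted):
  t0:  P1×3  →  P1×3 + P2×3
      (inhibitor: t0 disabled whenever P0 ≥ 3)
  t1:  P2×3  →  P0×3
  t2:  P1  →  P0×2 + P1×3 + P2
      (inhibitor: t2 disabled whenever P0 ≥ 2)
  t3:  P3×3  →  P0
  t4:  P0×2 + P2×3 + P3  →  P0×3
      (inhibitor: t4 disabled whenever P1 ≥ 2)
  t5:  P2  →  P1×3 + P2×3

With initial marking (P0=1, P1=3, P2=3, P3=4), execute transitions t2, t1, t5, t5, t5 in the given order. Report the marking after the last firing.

(P0=6, P1=14, P2=7, P3=4)

step 1: fire t2:  (P0=1, P1=3, P2=3, P3=4) → (P0=3, P1=5, P2=4, P3=4)
step 2: fire t1:  (P0=3, P1=5, P2=4, P3=4) → (P0=6, P1=5, P2=1, P3=4)
step 3: fire t5:  (P0=6, P1=5, P2=1, P3=4) → (P0=6, P1=8, P2=3, P3=4)
step 4: fire t5:  (P0=6, P1=8, P2=3, P3=4) → (P0=6, P1=11, P2=5, P3=4)
step 5: fire t5:  (P0=6, P1=11, P2=5, P3=4) → (P0=6, P1=14, P2=7, P3=4)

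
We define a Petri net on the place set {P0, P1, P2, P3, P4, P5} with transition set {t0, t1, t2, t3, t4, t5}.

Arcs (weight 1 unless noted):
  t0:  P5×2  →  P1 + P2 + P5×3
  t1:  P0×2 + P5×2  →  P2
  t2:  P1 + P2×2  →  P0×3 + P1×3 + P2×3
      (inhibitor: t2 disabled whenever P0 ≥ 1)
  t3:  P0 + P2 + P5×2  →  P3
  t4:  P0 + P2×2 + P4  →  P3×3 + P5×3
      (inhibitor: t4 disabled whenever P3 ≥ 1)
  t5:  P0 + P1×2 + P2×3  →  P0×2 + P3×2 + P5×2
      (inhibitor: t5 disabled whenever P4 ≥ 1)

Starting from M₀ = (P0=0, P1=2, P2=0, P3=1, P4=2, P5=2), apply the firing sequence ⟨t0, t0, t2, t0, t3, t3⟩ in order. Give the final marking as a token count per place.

(P0=1, P1=7, P2=2, P3=3, P4=2, P5=1)

step 1: fire t0:  (P0=0, P1=2, P2=0, P3=1, P4=2, P5=2) → (P0=0, P1=3, P2=1, P3=1, P4=2, P5=3)
step 2: fire t0:  (P0=0, P1=3, P2=1, P3=1, P4=2, P5=3) → (P0=0, P1=4, P2=2, P3=1, P4=2, P5=4)
step 3: fire t2:  (P0=0, P1=4, P2=2, P3=1, P4=2, P5=4) → (P0=3, P1=6, P2=3, P3=1, P4=2, P5=4)
step 4: fire t0:  (P0=3, P1=6, P2=3, P3=1, P4=2, P5=4) → (P0=3, P1=7, P2=4, P3=1, P4=2, P5=5)
step 5: fire t3:  (P0=3, P1=7, P2=4, P3=1, P4=2, P5=5) → (P0=2, P1=7, P2=3, P3=2, P4=2, P5=3)
step 6: fire t3:  (P0=2, P1=7, P2=3, P3=2, P4=2, P5=3) → (P0=1, P1=7, P2=2, P3=3, P4=2, P5=1)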